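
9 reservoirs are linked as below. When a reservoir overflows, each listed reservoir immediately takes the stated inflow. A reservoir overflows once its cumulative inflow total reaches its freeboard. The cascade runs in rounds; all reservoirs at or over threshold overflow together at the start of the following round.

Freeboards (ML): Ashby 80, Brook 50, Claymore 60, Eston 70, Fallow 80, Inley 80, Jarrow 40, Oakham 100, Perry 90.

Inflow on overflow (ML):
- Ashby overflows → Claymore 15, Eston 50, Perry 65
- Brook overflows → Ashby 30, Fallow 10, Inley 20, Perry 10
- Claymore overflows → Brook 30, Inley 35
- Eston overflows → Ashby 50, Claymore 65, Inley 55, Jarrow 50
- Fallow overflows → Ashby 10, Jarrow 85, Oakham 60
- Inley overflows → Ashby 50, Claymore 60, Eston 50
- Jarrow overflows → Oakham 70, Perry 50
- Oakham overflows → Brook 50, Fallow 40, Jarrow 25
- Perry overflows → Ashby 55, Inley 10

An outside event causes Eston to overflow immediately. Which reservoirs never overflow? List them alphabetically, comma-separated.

Brook, Fallow, Oakham

Round 1 — Eston overflows (initial).
  Ashby: +50 → 50 < 80
  Claymore: +65 → 65 ≥ 60
  Inley: +55 → 55 < 80
  Jarrow: +50 → 50 ≥ 40
Round 2 — Claymore, Jarrow overflow.
  Brook: +30 → 30 < 50
  Inley: +35 → 90 ≥ 80
  Oakham: +70 → 70 < 100
  Perry: +50 → 50 < 90
Round 3 — Inley overflows.
  Ashby: +50 → 100 ≥ 80
Round 4 — Ashby overflows.
  Perry: +65 → 115 ≥ 90
Round 5 — Perry overflows.
No further overflows.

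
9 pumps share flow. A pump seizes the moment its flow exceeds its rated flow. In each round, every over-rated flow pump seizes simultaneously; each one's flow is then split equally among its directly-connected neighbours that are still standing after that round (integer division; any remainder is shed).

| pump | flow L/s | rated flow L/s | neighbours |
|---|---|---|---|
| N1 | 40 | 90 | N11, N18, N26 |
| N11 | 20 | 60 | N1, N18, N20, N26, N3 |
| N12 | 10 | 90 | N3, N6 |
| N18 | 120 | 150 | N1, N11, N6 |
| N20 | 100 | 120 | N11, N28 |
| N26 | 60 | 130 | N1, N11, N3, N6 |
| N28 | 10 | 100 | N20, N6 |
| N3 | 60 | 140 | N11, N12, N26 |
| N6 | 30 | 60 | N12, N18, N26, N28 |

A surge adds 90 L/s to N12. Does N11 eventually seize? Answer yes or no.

Round 1 — N12 at 100 > 90. N12 seizes.
  N12 sheds 100 L/s to N3, N6: 50 each.
    N3: 60+50 = 110 ≤ 140
    N6: 30+50 = 80 > 60
Round 2 — N6 seizes.
  N6 sheds 80 L/s to N18, N26, N28: 26 each (2 lost).
    N18: 120+26 = 146 ≤ 150
    N26: 60+26 = 86 ≤ 130
    N28: 10+26 = 36 ≤ 100
No further seizures.

no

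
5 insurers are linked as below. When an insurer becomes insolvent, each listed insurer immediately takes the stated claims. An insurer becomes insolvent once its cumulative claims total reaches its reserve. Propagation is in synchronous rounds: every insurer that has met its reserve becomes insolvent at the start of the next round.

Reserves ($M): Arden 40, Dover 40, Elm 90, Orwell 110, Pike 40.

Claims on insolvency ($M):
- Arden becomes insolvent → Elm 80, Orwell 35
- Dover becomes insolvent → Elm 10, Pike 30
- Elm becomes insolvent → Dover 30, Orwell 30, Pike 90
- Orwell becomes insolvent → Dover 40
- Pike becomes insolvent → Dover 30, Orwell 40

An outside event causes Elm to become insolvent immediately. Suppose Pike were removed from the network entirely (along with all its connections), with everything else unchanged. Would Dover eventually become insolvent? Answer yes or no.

no

With Pike removed:
Round 1 — Elm becomes insolvent (initial).
  Dover: +30 → 30 < 40
  Orwell: +30 → 30 < 110
No further insolvencies.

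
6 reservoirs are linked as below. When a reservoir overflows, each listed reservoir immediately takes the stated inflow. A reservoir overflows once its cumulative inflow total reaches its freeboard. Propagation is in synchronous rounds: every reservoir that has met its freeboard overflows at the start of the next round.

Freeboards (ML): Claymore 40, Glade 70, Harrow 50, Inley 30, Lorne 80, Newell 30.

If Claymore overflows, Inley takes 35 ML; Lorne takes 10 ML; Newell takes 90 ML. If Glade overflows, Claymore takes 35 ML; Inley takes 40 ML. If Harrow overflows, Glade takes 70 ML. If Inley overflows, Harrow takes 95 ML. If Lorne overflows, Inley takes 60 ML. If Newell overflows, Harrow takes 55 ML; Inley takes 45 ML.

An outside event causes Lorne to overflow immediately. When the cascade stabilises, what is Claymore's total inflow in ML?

35

Round 1 — Lorne overflows (initial).
  Inley: +60 → 60 ≥ 30
Round 2 — Inley overflows.
  Harrow: +95 → 95 ≥ 50
Round 3 — Harrow overflows.
  Glade: +70 → 70 ≥ 70
Round 4 — Glade overflows.
  Claymore: +35 → 35 < 40
No further overflows.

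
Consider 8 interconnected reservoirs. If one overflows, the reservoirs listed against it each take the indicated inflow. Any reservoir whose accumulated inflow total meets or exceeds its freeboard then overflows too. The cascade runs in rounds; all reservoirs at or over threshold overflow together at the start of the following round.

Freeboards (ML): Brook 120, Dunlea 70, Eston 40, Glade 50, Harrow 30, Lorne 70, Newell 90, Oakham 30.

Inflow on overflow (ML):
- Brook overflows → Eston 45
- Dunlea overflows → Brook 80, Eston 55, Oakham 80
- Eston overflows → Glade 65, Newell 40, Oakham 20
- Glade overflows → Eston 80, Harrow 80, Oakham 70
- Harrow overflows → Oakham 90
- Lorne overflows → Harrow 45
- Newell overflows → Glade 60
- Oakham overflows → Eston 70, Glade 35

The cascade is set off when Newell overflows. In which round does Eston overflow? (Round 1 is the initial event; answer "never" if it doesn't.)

3

Round 1 — Newell overflows (initial).
  Glade: +60 → 60 ≥ 50
Round 2 — Glade overflows.
  Eston: +80 → 80 ≥ 40
  Harrow: +80 → 80 ≥ 30
  Oakham: +70 → 70 ≥ 30
Round 3 — Eston, Harrow, Oakham overflow.
No further overflows.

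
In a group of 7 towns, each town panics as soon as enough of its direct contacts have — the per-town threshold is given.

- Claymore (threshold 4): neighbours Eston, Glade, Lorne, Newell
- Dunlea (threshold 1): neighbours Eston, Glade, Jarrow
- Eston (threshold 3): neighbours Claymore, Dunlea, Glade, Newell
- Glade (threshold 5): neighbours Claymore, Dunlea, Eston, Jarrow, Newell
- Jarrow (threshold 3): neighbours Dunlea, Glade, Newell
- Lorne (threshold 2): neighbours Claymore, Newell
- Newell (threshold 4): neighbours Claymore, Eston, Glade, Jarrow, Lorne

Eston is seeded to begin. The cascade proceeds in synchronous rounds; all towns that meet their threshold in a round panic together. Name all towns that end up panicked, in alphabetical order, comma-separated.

Round 1 — Eston panics (initial).
Round 2 — checking thresholds:
  Claymore: 1 of 4 neighbours < 4, not yet.
  Dunlea: 1 of 3 neighbours ≥ 1, panics.
  Glade: 1 of 5 neighbours < 5, not yet.
  Newell: 1 of 5 neighbours < 4, not yet.
Round 3 — no new panics; cascade stops.

Dunlea, Eston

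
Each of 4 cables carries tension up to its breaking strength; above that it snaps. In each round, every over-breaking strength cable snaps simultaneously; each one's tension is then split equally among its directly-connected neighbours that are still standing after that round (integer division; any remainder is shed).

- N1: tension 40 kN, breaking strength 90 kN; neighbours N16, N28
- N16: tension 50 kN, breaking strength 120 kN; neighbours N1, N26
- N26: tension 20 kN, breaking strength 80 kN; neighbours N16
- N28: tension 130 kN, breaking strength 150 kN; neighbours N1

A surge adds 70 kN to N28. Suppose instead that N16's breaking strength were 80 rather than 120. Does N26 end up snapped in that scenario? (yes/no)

With N16's breaking strength at 80:
Round 1 — N28 at 200 > 150. N28 snaps.
  N28 sheds 200 kN to N1: 200 each.
    N1: 40+200 = 240 > 90
Round 2 — N1 snaps.
  N1 sheds 240 kN to N16: 240 each.
    N16: 50+240 = 290 > 80
Round 3 — N16 snaps.
  N16 sheds 290 kN to N26: 290 each.
    N26: 20+290 = 310 > 80
Round 4 — N26 snaps.
  N26 sheds 310 kN: no online neighbours, lost.
No further breaks.

yes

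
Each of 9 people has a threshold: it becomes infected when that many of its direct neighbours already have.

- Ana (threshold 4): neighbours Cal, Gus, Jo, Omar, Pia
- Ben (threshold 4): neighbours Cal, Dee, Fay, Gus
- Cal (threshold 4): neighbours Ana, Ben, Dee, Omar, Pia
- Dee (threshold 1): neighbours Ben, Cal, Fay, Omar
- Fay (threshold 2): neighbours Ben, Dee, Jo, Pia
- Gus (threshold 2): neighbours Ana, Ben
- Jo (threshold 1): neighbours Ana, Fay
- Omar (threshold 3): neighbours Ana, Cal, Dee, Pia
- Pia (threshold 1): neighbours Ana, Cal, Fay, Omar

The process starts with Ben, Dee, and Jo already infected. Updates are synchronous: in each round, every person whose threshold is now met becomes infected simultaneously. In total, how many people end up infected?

Round 1 — Ben, Dee, Jo become infected (initial).
Round 2 — checking thresholds:
  Ana: 1 of 5 neighbours < 4, not yet.
  Cal: 2 of 5 neighbours < 4, not yet.
  Fay: 3 of 4 neighbours ≥ 2, becomes infected.
  Gus: 1 of 2 neighbours < 2, not yet.
  Omar: 1 of 4 neighbours < 3, not yet.
Round 3 — checking thresholds:
  Ana: 1 of 5 neighbours < 4, not yet.
  Cal: 2 of 5 neighbours < 4, not yet.
  Gus: 1 of 2 neighbours < 2, not yet.
  Omar: 1 of 4 neighbours < 3, not yet.
  Pia: 1 of 4 neighbours ≥ 1, becomes infected.
Round 4 — no new infections; cascade stops.

5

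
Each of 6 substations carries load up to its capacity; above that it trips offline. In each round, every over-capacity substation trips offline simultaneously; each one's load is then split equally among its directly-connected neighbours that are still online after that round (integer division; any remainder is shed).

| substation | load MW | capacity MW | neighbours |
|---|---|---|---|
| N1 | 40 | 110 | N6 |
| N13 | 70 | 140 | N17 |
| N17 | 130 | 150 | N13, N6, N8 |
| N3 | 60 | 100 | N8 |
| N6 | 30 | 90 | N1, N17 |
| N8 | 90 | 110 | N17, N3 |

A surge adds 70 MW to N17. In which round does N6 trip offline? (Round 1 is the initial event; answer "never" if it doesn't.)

Round 1 — N17 at 200 > 150. N17 trips offline.
  N17 sheds 200 MW to N13, N6, N8: 66 each (2 lost).
    N13: 70+66 = 136 ≤ 140
    N6: 30+66 = 96 > 90
    N8: 90+66 = 156 > 110
Round 2 — N6, N8 trip offline.
  N6 sheds 96 MW to N1: 96 each.
    N1: 40+96 = 136 > 110
  N8 sheds 156 MW to N3: 156 each.
    N3: 60+156 = 216 > 100
Round 3 — N1, N3 trip offline.
  N1 sheds 136 MW: no online neighbours, lost.
  N3 sheds 216 MW: no online neighbours, lost.
No further trips.

2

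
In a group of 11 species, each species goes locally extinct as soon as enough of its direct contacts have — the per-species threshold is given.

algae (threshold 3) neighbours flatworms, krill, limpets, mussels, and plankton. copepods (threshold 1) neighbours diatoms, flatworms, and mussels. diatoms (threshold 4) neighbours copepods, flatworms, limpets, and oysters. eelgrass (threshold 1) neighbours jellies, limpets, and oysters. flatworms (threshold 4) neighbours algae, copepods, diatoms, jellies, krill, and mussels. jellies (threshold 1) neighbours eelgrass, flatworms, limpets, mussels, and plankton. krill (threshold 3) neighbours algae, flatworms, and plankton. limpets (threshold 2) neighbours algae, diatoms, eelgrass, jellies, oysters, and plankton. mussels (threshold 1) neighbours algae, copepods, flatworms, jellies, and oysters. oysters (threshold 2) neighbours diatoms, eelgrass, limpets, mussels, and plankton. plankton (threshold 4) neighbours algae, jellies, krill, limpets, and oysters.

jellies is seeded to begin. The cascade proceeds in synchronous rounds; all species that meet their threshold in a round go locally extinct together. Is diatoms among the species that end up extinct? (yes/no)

no

Round 1 — jellies goes locally extinct (initial).
Round 2 — checking thresholds:
  eelgrass: 1 of 3 neighbours ≥ 1, goes locally extinct.
  flatworms: 1 of 6 neighbours < 4, holds.
  limpets: 1 of 6 neighbours < 2, holds.
  mussels: 1 of 5 neighbours ≥ 1, goes locally extinct.
  plankton: 1 of 5 neighbours < 4, holds.
Round 3 — checking thresholds:
  algae: 1 of 5 neighbours < 3, holds.
  copepods: 1 of 3 neighbours ≥ 1, goes locally extinct.
  flatworms: 2 of 6 neighbours < 4, holds.
  limpets: 2 of 6 neighbours ≥ 2, goes locally extinct.
  oysters: 2 of 5 neighbours ≥ 2, goes locally extinct.
  plankton: 1 of 5 neighbours < 4, holds.
Round 4 — no new extinctions; cascade stops.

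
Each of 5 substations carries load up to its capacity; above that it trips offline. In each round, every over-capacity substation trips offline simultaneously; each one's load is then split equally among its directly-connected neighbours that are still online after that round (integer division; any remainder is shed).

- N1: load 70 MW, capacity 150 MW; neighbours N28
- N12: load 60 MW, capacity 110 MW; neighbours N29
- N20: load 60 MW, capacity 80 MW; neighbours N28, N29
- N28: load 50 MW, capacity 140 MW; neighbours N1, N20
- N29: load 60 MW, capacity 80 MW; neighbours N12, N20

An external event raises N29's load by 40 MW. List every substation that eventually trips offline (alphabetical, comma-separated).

Round 1 — N29 at 100 > 80. N29 trips offline.
  N29 sheds 100 MW to N12, N20: 50 each.
    N12: 60+50 = 110 ≤ 110
    N20: 60+50 = 110 > 80
Round 2 — N20 trips offline.
  N20 sheds 110 MW to N28: 110 each.
    N28: 50+110 = 160 > 140
Round 3 — N28 trips offline.
  N28 sheds 160 MW to N1: 160 each.
    N1: 70+160 = 230 > 150
Round 4 — N1 trips offline.
  N1 sheds 230 MW: no online neighbours, lost.
No further trips.

N1, N20, N28, N29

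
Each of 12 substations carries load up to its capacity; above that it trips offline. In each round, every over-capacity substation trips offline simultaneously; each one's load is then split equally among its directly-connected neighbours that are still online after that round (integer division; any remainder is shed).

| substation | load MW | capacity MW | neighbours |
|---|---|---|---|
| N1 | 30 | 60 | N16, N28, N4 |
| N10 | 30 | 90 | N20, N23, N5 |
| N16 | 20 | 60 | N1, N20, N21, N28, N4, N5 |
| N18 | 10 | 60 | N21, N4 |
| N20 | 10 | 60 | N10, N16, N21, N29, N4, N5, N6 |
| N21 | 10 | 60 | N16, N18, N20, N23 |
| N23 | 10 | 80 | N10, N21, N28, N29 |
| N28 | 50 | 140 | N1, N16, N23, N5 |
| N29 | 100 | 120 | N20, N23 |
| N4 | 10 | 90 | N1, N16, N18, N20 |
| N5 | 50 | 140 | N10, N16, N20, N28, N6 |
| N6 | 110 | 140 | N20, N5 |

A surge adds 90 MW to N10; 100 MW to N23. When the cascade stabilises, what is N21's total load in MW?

60

Round 1 — N10 at 120 > 90; N23 at 110 > 80. N10, N23 trip offline.
  N10 sheds 120 MW to N20, N5: 60 each.
    N20: 10+60 = 70 > 60
    N5: 50+60 = 110 ≤ 140
  N23 sheds 110 MW to N21, N28, N29: 36 each (2 lost).
    N21: 10+36 = 46 ≤ 60
    N28: 50+36 = 86 ≤ 140
    N29: 100+36 = 136 > 120
Round 2 — N20, N29 trip offline.
  N20 sheds 70 MW to N16, N21, N4, N5, N6: 14 each.
    N16: 20+14 = 34 ≤ 60
    N21: 46+14 = 60 ≤ 60
    N4: 10+14 = 24 ≤ 90
    N5: 110+14 = 124 ≤ 140
    N6: 110+14 = 124 ≤ 140
  N29 sheds 136 MW: no online neighbours, lost.
No further trips.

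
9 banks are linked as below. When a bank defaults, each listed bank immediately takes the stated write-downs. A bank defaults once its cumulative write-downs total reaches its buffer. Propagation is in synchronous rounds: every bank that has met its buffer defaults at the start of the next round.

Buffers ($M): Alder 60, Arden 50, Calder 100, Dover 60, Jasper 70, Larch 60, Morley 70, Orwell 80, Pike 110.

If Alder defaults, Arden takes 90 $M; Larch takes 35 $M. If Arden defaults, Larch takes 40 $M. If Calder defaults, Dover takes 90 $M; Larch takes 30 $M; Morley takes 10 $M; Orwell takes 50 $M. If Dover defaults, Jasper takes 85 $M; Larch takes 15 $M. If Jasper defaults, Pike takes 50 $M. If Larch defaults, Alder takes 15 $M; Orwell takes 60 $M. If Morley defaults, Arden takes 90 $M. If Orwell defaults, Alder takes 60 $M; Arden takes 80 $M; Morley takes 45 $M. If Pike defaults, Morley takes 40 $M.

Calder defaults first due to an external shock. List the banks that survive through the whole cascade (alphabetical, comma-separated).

Alder, Arden, Larch, Morley, Orwell, Pike

Round 1 — Calder defaults (initial).
  Dover: +90 → 90 ≥ 60
  Larch: +30 → 30 < 60
  Morley: +10 → 10 < 70
  Orwell: +50 → 50 < 80
Round 2 — Dover defaults.
  Jasper: +85 → 85 ≥ 70
  Larch: +15 → 45 < 60
Round 3 — Jasper defaults.
  Pike: +50 → 50 < 110
No further defaults.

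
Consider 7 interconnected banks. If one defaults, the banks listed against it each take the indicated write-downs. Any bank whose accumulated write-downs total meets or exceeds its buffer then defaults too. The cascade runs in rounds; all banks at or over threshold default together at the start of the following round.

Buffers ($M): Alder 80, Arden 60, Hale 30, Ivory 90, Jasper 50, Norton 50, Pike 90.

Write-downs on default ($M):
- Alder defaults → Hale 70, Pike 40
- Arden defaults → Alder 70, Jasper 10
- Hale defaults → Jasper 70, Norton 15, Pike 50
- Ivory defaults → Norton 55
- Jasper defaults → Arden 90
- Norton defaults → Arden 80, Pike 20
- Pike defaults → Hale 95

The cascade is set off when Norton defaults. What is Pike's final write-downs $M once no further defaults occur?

Round 1 — Norton defaults (initial).
  Arden: +80 → 80 ≥ 60
  Pike: +20 → 20 < 90
Round 2 — Arden defaults.
  Alder: +70 → 70 < 80
  Jasper: +10 → 10 < 50
No further defaults.

20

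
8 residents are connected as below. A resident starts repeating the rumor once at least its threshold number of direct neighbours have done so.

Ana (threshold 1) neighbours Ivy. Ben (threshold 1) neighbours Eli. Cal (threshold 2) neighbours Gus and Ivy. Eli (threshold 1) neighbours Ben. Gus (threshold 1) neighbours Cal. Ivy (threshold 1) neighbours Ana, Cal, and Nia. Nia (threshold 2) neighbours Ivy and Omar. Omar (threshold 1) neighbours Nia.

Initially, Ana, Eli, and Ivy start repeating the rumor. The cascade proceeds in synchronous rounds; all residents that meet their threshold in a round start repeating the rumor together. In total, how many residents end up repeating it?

4

Round 1 — Ana, Eli, Ivy start repeating the rumor (initial).
Round 2 — checking thresholds:
  Ben: 1 of 1 neighbours ≥ 1, starts repeating the rumor.
  Cal: 1 of 2 neighbours < 2, not yet.
  Nia: 1 of 2 neighbours < 2, not yet.
Round 3 — no new spreads; cascade stops.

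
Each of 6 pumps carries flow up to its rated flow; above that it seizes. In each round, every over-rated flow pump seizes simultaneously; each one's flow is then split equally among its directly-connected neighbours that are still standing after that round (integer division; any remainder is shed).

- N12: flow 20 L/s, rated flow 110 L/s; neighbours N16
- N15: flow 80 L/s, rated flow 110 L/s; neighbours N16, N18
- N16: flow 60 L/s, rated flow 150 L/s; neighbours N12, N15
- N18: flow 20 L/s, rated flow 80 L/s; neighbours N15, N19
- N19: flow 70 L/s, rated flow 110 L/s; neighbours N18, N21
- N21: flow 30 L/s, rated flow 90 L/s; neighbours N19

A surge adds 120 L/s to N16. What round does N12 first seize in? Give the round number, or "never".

never

Round 1 — N16 at 180 > 150. N16 seizes.
  N16 sheds 180 L/s to N12, N15: 90 each.
    N12: 20+90 = 110 ≤ 110
    N15: 80+90 = 170 > 110
Round 2 — N15 seizes.
  N15 sheds 170 L/s to N18: 170 each.
    N18: 20+170 = 190 > 80
Round 3 — N18 seizes.
  N18 sheds 190 L/s to N19: 190 each.
    N19: 70+190 = 260 > 110
Round 4 — N19 seizes.
  N19 sheds 260 L/s to N21: 260 each.
    N21: 30+260 = 290 > 90
Round 5 — N21 seizes.
  N21 sheds 290 L/s: no online neighbours, lost.
No further seizures.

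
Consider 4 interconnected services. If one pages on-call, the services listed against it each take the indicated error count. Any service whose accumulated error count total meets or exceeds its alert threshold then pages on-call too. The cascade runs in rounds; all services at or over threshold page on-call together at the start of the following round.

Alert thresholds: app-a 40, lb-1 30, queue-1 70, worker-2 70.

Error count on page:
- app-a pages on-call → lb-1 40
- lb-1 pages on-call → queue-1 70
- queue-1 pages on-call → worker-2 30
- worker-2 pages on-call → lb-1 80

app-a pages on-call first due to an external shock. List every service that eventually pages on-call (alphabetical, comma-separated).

Round 1 — app-a pages on-call (initial).
  lb-1: +40 → 40 ≥ 30
Round 2 — lb-1 pages on-call.
  queue-1: +70 → 70 ≥ 70
Round 3 — queue-1 pages on-call.
  worker-2: +30 → 30 < 70
No further pages.

app-a, lb-1, queue-1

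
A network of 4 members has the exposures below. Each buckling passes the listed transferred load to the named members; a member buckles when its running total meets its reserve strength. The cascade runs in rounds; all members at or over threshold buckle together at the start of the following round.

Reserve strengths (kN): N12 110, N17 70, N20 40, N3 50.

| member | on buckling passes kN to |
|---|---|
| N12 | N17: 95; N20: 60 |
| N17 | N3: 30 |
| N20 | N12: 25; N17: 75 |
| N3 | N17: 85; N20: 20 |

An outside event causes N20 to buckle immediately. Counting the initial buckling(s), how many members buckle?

Round 1 — N20 buckles (initial).
  N12: +25 → 25 < 110
  N17: +75 → 75 ≥ 70
Round 2 — N17 buckles.
  N3: +30 → 30 < 50
No further bucklings.

2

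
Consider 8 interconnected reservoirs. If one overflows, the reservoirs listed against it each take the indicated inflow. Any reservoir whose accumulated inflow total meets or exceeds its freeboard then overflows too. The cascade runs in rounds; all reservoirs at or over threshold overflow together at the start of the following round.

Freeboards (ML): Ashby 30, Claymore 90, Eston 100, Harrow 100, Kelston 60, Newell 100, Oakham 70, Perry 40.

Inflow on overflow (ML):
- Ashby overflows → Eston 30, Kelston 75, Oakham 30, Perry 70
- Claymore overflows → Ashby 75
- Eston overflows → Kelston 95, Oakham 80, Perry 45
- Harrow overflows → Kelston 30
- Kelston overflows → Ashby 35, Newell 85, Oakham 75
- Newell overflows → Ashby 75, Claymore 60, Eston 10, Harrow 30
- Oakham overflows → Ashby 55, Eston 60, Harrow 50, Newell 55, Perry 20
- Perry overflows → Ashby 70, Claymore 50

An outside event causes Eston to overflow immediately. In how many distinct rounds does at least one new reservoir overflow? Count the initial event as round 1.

4

Round 1 — Eston overflows (initial).
  Kelston: +95 → 95 ≥ 60
  Oakham: +80 → 80 ≥ 70
  Perry: +45 → 45 ≥ 40
Round 2 — Kelston, Oakham, Perry overflow.
  Ashby: +35+55+70 → 160 ≥ 30
  Claymore: +50 → 50 < 90
  Harrow: +50 → 50 < 100
  Newell: +85+55 → 140 ≥ 100
Round 3 — Ashby, Newell overflow.
  Claymore: +60 → 110 ≥ 90
  Harrow: +30 → 80 < 100
Round 4 — Claymore overflows.
No further overflows.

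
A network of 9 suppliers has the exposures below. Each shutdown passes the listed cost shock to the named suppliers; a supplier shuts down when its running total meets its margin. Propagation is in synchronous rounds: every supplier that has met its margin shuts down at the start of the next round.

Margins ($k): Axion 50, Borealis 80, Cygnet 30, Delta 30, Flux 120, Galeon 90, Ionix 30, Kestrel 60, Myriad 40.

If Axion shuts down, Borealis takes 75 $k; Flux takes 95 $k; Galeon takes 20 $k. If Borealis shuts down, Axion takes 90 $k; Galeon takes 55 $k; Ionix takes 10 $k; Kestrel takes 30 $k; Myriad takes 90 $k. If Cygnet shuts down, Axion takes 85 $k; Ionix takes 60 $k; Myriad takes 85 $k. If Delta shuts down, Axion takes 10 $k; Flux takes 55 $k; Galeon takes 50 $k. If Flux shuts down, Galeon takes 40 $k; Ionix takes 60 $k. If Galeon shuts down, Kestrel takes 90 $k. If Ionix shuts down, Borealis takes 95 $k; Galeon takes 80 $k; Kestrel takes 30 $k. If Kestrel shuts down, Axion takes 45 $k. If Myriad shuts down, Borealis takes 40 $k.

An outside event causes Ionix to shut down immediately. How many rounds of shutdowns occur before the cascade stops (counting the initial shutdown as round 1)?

3

Round 1 — Ionix shuts down (initial).
  Borealis: +95 → 95 ≥ 80
  Galeon: +80 → 80 < 90
  Kestrel: +30 → 30 < 60
Round 2 — Borealis shuts down.
  Axion: +90 → 90 ≥ 50
  Galeon: +55 → 135 ≥ 90
  Kestrel: +30 → 60 ≥ 60
  Myriad: +90 → 90 ≥ 40
Round 3 — Axion, Galeon, Kestrel, Myriad shut down.
  Flux: +95 → 95 < 120
No further shutdowns.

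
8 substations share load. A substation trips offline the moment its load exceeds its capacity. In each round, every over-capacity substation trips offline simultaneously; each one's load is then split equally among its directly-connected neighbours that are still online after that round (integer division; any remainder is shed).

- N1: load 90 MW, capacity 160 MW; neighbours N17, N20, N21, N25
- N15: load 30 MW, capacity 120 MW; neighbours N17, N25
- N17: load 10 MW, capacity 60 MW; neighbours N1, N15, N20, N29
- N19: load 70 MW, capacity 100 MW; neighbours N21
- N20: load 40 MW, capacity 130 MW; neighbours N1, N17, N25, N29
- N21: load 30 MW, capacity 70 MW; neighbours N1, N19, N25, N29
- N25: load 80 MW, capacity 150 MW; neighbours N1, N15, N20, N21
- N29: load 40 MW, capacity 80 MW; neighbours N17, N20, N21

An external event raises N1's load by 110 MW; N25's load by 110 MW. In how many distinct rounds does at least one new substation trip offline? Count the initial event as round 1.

Round 1 — N1 at 200 > 160; N25 at 190 > 150. N1, N25 trip offline.
  N1 sheds 200 MW to N17, N20, N21: 66 each (2 lost).
    N17: 10+66 = 76 > 60
    N20: 40+66 = 106 ≤ 130
    N21: 30+66 = 96 > 70
  N25 sheds 190 MW to N15, N20, N21: 63 each (1 lost).
    N15: 30+63 = 93 ≤ 120
    N20: 106+63 = 169 > 130
    N21: 96+63 = 159 > 70
Round 2 — N17, N20, N21 trip offline.
  N17 sheds 76 MW to N15, N29: 38 each.
    N15: 93+38 = 131 > 120
    N29: 40+38 = 78 ≤ 80
  N20 sheds 169 MW to N29: 169 each.
    N29: 78+169 = 247 > 80
  N21 sheds 159 MW to N19, N29: 79 each (1 lost).
    N19: 70+79 = 149 > 100
    N29: 247+79 = 326 > 80
Round 3 — N15, N19, N29 trip offline.
  N15 sheds 131 MW: no online neighbours, lost.
  N19 sheds 149 MW: no online neighbours, lost.
  N29 sheds 326 MW: no online neighbours, lost.
No further trips.

3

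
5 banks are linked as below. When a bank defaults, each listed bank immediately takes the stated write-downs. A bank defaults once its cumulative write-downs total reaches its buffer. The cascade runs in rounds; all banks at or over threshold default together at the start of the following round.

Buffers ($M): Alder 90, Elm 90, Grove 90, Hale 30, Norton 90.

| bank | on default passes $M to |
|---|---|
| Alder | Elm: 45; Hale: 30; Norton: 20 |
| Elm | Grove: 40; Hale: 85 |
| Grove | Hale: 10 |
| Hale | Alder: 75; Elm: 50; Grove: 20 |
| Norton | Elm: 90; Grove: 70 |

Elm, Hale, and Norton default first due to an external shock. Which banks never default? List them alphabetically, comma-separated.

Alder

Round 1 — Elm, Hale, Norton default (initial).
  Alder: +75 → 75 < 90
  Grove: +40+20+70 → 130 ≥ 90
Round 2 — Grove defaults.
No further defaults.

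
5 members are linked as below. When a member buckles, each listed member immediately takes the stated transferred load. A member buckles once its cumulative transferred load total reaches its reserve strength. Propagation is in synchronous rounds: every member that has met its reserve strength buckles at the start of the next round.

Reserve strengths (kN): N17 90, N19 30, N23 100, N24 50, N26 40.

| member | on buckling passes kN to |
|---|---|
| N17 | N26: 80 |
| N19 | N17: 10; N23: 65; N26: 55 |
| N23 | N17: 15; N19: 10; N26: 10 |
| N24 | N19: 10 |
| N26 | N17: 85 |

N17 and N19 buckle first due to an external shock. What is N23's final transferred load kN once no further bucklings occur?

Round 1 — N17, N19 buckle (initial).
  N23: +65 → 65 < 100
  N26: +80+55 → 135 ≥ 40
Round 2 — N26 buckles.
No further bucklings.

65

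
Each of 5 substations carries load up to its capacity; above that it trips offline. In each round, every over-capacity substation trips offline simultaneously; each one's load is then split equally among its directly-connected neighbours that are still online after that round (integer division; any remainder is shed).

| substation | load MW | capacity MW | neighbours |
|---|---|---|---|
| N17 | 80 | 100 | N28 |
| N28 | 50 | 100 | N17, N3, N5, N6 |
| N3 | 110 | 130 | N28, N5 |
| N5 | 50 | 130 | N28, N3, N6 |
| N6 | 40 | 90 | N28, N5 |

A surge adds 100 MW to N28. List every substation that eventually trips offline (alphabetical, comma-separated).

Round 1 — N28 at 150 > 100. N28 trips offline.
  N28 sheds 150 MW to N17, N3, N5, N6: 37 each (2 lost).
    N17: 80+37 = 117 > 100
    N3: 110+37 = 147 > 130
    N5: 50+37 = 87 ≤ 130
    N6: 40+37 = 77 ≤ 90
Round 2 — N17, N3 trip offline.
  N17 sheds 117 MW: no online neighbours, lost.
  N3 sheds 147 MW to N5: 147 each.
    N5: 87+147 = 234 > 130
Round 3 — N5 trips offline.
  N5 sheds 234 MW to N6: 234 each.
    N6: 77+234 = 311 > 90
Round 4 — N6 trips offline.
  N6 sheds 311 MW: no online neighbours, lost.
No further trips.

N17, N28, N3, N5, N6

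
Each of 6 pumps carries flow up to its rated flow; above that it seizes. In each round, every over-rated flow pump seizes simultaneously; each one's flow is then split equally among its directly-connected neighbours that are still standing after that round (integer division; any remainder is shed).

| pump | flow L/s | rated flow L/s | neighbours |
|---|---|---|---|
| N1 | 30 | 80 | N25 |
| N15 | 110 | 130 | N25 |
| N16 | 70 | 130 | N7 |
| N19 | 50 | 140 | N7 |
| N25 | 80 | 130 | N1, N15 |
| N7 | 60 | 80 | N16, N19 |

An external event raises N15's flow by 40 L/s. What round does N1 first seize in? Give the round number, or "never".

3

Round 1 — N15 at 150 > 130. N15 seizes.
  N15 sheds 150 L/s to N25: 150 each.
    N25: 80+150 = 230 > 130
Round 2 — N25 seizes.
  N25 sheds 230 L/s to N1: 230 each.
    N1: 30+230 = 260 > 80
Round 3 — N1 seizes.
  N1 sheds 260 L/s: no online neighbours, lost.
No further seizures.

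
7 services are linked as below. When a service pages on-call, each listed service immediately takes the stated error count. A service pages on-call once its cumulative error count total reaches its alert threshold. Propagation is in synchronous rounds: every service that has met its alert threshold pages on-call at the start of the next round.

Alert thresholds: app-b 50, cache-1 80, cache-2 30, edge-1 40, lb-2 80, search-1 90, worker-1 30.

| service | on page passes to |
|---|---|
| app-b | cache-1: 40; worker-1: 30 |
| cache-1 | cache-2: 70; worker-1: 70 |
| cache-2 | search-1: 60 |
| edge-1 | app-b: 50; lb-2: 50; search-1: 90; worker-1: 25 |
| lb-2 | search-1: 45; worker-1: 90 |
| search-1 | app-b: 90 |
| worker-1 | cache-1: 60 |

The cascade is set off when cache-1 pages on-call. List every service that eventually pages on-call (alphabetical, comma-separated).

Round 1 — cache-1 pages on-call (initial).
  cache-2: +70 → 70 ≥ 30
  worker-1: +70 → 70 ≥ 30
Round 2 — cache-2, worker-1 page on-call.
  search-1: +60 → 60 < 90
No further pages.

cache-1, cache-2, worker-1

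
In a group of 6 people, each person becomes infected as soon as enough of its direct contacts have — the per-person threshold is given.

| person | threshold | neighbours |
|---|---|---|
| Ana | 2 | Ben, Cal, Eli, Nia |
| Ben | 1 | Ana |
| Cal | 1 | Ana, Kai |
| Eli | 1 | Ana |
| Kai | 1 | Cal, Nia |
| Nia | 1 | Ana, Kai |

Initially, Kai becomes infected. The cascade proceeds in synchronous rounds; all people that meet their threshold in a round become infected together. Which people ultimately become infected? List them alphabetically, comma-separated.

Ana, Ben, Cal, Eli, Kai, Nia

Round 1 — Kai becomes infected (initial).
Round 2 — checking thresholds:
  Cal: 1 of 2 neighbours ≥ 1, becomes infected.
  Nia: 1 of 2 neighbours ≥ 1, becomes infected.
Round 3 — checking thresholds:
  Ana: 2 of 4 neighbours ≥ 2, becomes infected.
Round 4 — checking thresholds:
  Ben: 1 of 1 neighbours ≥ 1, becomes infected.
  Eli: 1 of 1 neighbours ≥ 1, becomes infected.
Round 5 — no new infections; cascade stops.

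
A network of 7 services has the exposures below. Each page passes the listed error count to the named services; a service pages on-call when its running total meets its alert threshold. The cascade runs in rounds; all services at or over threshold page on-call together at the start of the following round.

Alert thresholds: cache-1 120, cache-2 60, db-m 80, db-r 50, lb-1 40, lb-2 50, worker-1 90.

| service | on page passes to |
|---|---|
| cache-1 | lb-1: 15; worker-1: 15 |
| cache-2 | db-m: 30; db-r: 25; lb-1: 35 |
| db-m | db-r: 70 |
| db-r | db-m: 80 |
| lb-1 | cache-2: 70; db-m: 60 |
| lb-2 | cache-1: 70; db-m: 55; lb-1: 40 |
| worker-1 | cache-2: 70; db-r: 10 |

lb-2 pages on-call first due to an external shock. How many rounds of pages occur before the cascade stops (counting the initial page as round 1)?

Round 1 — lb-2 pages on-call (initial).
  cache-1: +70 → 70 < 120
  db-m: +55 → 55 < 80
  lb-1: +40 → 40 ≥ 40
Round 2 — lb-1 pages on-call.
  cache-2: +70 → 70 ≥ 60
  db-m: +60 → 115 ≥ 80
Round 3 — cache-2, db-m page on-call.
  db-r: +25+70 → 95 ≥ 50
Round 4 — db-r pages on-call.
No further pages.

4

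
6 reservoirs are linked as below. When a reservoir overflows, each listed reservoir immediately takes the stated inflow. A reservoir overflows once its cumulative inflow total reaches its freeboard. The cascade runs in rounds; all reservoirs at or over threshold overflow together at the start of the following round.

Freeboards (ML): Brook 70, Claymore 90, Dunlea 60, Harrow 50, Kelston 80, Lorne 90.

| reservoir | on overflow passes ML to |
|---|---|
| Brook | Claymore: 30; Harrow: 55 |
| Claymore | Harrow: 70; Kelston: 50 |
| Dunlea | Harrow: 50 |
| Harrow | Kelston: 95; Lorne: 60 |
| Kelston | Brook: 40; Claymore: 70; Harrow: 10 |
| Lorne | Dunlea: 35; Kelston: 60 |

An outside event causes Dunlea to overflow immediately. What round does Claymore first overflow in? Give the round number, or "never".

never

Round 1 — Dunlea overflows (initial).
  Harrow: +50 → 50 ≥ 50
Round 2 — Harrow overflows.
  Kelston: +95 → 95 ≥ 80
  Lorne: +60 → 60 < 90
Round 3 — Kelston overflows.
  Brook: +40 → 40 < 70
  Claymore: +70 → 70 < 90
No further overflows.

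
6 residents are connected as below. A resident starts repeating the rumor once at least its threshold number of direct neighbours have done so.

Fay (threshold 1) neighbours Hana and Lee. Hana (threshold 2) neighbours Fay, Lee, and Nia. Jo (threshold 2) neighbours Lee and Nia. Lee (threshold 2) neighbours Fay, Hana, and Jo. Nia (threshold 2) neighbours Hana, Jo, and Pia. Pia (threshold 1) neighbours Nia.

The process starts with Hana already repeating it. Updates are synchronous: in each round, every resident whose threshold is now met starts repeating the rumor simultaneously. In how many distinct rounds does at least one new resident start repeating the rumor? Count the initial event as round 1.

Round 1 — Hana starts repeating the rumor (initial).
Round 2 — checking thresholds:
  Fay: 1 of 2 neighbours ≥ 1, starts repeating the rumor.
  Lee: 1 of 3 neighbours < 2, below threshold.
  Nia: 1 of 3 neighbours < 2, below threshold.
Round 3 — checking thresholds:
  Lee: 2 of 3 neighbours ≥ 2, starts repeating the rumor.
  Nia: 1 of 3 neighbours < 2, below threshold.
Round 4 — no new spreads; cascade stops.

3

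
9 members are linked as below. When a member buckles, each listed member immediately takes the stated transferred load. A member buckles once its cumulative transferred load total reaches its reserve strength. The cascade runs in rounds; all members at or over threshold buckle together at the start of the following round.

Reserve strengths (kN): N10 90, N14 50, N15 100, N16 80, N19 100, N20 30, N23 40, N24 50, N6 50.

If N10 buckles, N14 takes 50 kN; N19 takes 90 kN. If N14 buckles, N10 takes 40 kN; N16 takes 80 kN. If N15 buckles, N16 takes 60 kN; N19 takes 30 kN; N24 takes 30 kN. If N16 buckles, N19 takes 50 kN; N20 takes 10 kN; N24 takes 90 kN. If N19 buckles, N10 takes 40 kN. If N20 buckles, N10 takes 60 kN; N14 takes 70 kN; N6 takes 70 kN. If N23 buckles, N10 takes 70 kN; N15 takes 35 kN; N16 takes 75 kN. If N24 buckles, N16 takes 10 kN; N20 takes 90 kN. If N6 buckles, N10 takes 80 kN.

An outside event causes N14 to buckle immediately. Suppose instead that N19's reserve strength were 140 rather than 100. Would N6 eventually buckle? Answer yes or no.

yes

With N19's reserve strength at 140:
Round 1 — N14 buckles (initial).
  N10: +40 → 40 < 90
  N16: +80 → 80 ≥ 80
Round 2 — N16 buckles.
  N19: +50 → 50 < 140
  N20: +10 → 10 < 30
  N24: +90 → 90 ≥ 50
Round 3 — N24 buckles.
  N20: +90 → 100 ≥ 30
Round 4 — N20 buckles.
  N10: +60 → 100 ≥ 90
  N6: +70 → 70 ≥ 50
Round 5 — N10, N6 buckle.
  N19: +90 → 140 ≥ 140
Round 6 — N19 buckles.
No further bucklings.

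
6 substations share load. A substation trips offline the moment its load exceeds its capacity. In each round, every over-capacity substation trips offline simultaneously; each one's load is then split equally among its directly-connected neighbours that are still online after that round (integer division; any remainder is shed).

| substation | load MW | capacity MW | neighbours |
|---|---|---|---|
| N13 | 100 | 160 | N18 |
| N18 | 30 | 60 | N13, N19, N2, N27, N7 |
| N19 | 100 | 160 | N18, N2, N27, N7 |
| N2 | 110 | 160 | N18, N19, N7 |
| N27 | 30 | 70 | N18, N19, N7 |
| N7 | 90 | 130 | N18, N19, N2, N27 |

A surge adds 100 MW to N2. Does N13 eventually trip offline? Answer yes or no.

Round 1 — N2 at 210 > 160. N2 trips offline.
  N2 sheds 210 MW to N18, N19, N7: 70 each.
    N18: 30+70 = 100 > 60
    N19: 100+70 = 170 > 160
    N7: 90+70 = 160 > 130
Round 2 — N18, N19, N7 trip offline.
  N18 sheds 100 MW to N13, N27: 50 each.
    N13: 100+50 = 150 ≤ 160
    N27: 30+50 = 80 > 70
  N19 sheds 170 MW to N27: 170 each.
    N27: 80+170 = 250 > 70
  N7 sheds 160 MW to N27: 160 each.
    N27: 250+160 = 410 > 70
Round 3 — N27 trips offline.
  N27 sheds 410 MW: no online neighbours, lost.
No further trips.

no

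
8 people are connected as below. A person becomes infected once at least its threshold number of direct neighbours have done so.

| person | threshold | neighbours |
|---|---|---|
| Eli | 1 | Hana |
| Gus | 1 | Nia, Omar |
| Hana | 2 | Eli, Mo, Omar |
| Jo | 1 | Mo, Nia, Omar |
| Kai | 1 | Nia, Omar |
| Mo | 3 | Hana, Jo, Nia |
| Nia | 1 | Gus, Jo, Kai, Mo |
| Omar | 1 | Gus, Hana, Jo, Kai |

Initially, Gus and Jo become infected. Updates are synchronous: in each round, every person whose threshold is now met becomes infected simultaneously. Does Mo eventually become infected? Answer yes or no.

no

Round 1 — Gus, Jo become infected (initial).
Round 2 — checking thresholds:
  Mo: 1 of 3 neighbours < 3, not yet.
  Nia: 2 of 4 neighbours ≥ 1, becomes infected.
  Omar: 2 of 4 neighbours ≥ 1, becomes infected.
Round 3 — checking thresholds:
  Hana: 1 of 3 neighbours < 2, not yet.
  Kai: 2 of 2 neighbours ≥ 1, becomes infected.
  Mo: 2 of 3 neighbours < 3, not yet.
Round 4 — no new infections; cascade stops.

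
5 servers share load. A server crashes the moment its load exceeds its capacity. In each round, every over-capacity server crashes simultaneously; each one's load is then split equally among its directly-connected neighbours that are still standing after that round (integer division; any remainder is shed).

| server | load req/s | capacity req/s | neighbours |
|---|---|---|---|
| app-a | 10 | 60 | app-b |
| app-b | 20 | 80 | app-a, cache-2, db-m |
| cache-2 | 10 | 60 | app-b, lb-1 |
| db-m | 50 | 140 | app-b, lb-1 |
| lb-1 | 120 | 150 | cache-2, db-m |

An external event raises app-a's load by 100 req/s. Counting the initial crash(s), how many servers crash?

5

Round 1 — app-a at 110 > 60. app-a crashes.
  app-a sheds 110 req/s to app-b: 110 each.
    app-b: 20+110 = 130 > 80
Round 2 — app-b crashes.
  app-b sheds 130 req/s to cache-2, db-m: 65 each.
    cache-2: 10+65 = 75 > 60
    db-m: 50+65 = 115 ≤ 140
Round 3 — cache-2 crashes.
  cache-2 sheds 75 req/s to lb-1: 75 each.
    lb-1: 120+75 = 195 > 150
Round 4 — lb-1 crashes.
  lb-1 sheds 195 req/s to db-m: 195 each.
    db-m: 115+195 = 310 > 140
Round 5 — db-m crashes.
  db-m sheds 310 req/s: no online neighbours, lost.
No further crashes.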